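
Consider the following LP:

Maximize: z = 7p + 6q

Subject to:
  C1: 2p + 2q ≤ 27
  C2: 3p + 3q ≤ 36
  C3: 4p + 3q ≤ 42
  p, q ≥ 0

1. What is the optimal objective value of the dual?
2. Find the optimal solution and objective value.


1. 78
2. p = 6, q = 6, z = 78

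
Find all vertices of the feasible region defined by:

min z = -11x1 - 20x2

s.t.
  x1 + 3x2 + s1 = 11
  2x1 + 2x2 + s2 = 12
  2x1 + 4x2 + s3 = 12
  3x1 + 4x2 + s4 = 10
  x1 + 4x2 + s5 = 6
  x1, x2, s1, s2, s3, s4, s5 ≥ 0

(0, 0), (3.333, 0), (2, 1), (0, 1.5)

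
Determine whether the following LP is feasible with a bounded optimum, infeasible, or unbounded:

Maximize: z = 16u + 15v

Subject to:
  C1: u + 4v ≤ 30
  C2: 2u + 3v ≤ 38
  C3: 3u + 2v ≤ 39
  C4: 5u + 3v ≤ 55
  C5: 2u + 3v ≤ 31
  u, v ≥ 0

Feasible with a bounded optimal solution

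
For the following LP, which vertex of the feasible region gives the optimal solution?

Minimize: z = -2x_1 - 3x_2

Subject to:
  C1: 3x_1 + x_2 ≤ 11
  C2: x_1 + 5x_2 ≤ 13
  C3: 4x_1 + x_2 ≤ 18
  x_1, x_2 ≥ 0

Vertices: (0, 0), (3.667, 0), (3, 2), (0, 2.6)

Evaluate the objective at each vertex of the feasible region:
  z(0, 0) = 0
  z(3.667, 0) = -7.333
  z(3, 2) = -12  ←
  z(0, 2.6) = -7.8
The minimum is at x_1 = 3, x_2 = 2.

(3, 2)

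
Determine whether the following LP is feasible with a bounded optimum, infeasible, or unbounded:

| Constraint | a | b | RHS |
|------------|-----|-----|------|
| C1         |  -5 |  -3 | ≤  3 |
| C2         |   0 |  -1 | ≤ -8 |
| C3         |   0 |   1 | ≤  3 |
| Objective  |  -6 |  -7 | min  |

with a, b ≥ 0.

Infeasible (no feasible solution exists)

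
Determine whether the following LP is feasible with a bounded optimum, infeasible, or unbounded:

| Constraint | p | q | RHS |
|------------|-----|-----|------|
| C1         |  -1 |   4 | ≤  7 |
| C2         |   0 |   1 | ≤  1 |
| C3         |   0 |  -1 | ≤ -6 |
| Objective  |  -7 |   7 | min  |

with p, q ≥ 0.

Infeasible (no feasible solution exists)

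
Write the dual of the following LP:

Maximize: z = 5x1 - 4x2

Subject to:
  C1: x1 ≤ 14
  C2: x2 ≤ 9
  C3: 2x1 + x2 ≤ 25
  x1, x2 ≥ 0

Primal max cᵀx s.t. Ax ≤ b, x ≥ 0  →  Dual min bᵀy s.t. Aᵀy ≥ c, y ≥ 0.

Minimize: z = 14y1 + 9y2 + 25y3

Subject to:
  y1 + 2y3 ≥ 5
  y2 + y3 ≥ -4
  y1, y2, y3 ≥ 0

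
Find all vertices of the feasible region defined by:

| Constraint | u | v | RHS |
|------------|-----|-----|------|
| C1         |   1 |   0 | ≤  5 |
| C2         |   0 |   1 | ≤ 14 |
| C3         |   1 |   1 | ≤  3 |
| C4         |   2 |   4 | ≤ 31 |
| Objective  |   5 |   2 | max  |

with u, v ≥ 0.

(0, 0), (3, 0), (0, 3)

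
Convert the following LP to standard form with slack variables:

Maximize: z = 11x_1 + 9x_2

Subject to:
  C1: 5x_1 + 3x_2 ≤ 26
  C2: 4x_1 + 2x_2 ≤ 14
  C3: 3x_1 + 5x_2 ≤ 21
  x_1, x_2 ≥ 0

max z = 11x_1 + 9x_2

s.t.
  5x_1 + 3x_2 + s1 = 26
  4x_1 + 2x_2 + s2 = 14
  3x_1 + 5x_2 + s3 = 21
  x_1, x_2, s1, s2, s3 ≥ 0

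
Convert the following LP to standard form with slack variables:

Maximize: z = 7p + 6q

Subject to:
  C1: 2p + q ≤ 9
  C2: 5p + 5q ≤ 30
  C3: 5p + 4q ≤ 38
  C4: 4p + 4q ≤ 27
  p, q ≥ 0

max z = 7p + 6q

s.t.
  2p + q + s1 = 9
  5p + 5q + s2 = 30
  5p + 4q + s3 = 38
  4p + 4q + s4 = 27
  p, q, s1, s2, s3, s4 ≥ 0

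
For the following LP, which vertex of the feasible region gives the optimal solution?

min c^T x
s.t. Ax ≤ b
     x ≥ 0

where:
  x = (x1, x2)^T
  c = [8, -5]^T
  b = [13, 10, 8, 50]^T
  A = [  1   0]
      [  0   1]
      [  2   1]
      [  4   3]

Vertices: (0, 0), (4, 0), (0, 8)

Evaluate the objective at each vertex of the feasible region:
  z(0, 0) = 0
  z(4, 0) = 32
  z(0, 8) = -40  ←
The minimum is at x1 = 0, x2 = 8.

(0, 8)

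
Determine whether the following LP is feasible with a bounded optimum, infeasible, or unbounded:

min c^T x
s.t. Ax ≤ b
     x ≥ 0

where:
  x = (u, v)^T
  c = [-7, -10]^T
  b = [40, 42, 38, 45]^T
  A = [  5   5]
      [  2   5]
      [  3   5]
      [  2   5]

Feasible with a bounded optimal solution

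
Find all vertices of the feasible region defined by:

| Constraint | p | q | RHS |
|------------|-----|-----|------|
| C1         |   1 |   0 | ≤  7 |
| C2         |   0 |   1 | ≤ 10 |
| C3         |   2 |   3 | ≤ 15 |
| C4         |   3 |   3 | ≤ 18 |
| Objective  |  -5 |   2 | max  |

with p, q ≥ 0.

(0, 0), (6, 0), (3, 3), (0, 5)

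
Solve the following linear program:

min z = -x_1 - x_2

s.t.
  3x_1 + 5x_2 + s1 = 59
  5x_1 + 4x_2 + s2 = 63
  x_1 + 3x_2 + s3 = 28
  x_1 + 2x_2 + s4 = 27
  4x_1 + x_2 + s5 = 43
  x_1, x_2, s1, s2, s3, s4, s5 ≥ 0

Evaluate the objective at each vertex of the feasible region:
  z(0, 0) = 0
  z(10.75, 0) = -10.75
  z(9.909, 3.364) = -13.27
  z(7, 7) = -14  ←
  z(0, 9.333) = -9.333
The minimum is at x_1 = 7, x_2 = 7.

x_1 = 7, x_2 = 7, z = -14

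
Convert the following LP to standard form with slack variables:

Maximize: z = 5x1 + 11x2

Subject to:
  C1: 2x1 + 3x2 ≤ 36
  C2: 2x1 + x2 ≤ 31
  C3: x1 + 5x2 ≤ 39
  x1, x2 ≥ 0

max z = 5x1 + 11x2

s.t.
  2x1 + 3x2 + s1 = 36
  2x1 + x2 + s2 = 31
  x1 + 5x2 + s3 = 39
  x1, x2, s1, s2, s3 ≥ 0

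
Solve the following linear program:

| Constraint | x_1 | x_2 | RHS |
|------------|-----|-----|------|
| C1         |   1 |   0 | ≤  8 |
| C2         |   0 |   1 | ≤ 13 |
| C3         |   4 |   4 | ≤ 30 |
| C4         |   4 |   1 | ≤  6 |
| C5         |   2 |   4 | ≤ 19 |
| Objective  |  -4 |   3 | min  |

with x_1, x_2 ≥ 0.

Evaluate the objective at each vertex of the feasible region:
  z(0, 0) = 0
  z(1.5, 0) = -6  ←
  z(0.3571, 4.571) = 12.29
  z(0, 4.75) = 14.25
The minimum is at x_1 = 1.5, x_2 = 0.

x_1 = 1.5, x_2 = 0, z = -6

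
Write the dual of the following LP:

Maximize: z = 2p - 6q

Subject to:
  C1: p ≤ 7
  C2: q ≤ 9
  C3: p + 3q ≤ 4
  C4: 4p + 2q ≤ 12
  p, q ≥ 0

Primal max cᵀx s.t. Ax ≤ b, x ≥ 0  →  Dual min bᵀy s.t. Aᵀy ≥ c, y ≥ 0.

Minimize: z = 7y1 + 9y2 + 4y3 + 12y4

Subject to:
  y1 + y3 + 4y4 ≥ 2
  y2 + 3y3 + 2y4 ≥ -6
  y1, y2, y3, y4 ≥ 0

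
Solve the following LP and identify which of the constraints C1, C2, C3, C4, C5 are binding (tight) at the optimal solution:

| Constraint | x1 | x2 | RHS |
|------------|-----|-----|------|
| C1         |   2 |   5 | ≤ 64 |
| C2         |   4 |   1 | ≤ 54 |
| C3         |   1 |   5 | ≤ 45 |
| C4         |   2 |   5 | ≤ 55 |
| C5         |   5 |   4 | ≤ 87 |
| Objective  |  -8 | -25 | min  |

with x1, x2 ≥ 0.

At x1 = 10, x2 = 7, compute slack b - a·x for each constraint:
  C1: 64 − 55 = 9  (slack)
  C2: 54 − 47 = 7  (slack)
  C3: 45 − 45 = 0  (binding)
  C4: 55 − 55 = 0  (binding)
  C5: 87 − 78 = 9  (slack)

Optimal: x1 = 10, x2 = 7
Binding: C3, C4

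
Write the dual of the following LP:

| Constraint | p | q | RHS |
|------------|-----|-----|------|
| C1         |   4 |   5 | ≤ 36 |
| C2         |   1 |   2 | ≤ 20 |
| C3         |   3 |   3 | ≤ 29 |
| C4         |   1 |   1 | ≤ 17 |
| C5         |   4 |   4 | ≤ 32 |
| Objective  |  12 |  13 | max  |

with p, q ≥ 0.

Primal max cᵀx s.t. Ax ≤ b, x ≥ 0  →  Dual min bᵀy s.t. Aᵀy ≥ c, y ≥ 0.

Minimize: z = 36y1 + 20y2 + 29y3 + 17y4 + 32y5

Subject to:
  4y1 + y2 + 3y3 + y4 + 4y5 ≥ 12
  5y1 + 2y2 + 3y3 + y4 + 4y5 ≥ 13
  y1, y2, y3, y4, y5 ≥ 0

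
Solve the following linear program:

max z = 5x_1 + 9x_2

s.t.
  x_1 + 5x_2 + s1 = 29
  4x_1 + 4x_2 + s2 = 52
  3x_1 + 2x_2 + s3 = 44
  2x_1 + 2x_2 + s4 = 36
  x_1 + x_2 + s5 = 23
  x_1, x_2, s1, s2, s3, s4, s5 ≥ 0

Evaluate the objective at each vertex of the feasible region:
  z(0, 0) = 0
  z(13, 0) = 65
  z(9, 4) = 81  ←
  z(0, 5.8) = 52.2
The maximum is at x_1 = 9, x_2 = 4.

x_1 = 9, x_2 = 4, z = 81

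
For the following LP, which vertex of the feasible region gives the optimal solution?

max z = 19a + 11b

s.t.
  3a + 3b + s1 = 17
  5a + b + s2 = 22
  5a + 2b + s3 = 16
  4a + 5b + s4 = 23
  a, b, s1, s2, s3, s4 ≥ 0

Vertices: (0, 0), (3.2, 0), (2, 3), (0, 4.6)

Evaluate the objective at each vertex of the feasible region:
  z(0, 0) = 0
  z(3.2, 0) = 60.8
  z(2, 3) = 71  ←
  z(0, 4.6) = 50.6
The maximum is at a = 2, b = 3.

(2, 3)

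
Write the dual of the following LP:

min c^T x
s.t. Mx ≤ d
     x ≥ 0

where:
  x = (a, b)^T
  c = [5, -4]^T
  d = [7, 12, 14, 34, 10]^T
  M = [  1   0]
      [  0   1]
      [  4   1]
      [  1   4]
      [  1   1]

Primal min cᵀx s.t. Ax ≤ b, x ≥ 0  →  Dual max −bᵀy s.t. Aᵀy ≥ −c, y ≥ 0.

Maximize: z = -7y1 - 12y2 - 14y3 - 34y4 - 10y5

Subject to:
  y1 + 4y3 + y4 + y5 ≥ -5
  y2 + y3 + 4y4 + y5 ≥ 4
  y1, y2, y3, y4, y5 ≥ 0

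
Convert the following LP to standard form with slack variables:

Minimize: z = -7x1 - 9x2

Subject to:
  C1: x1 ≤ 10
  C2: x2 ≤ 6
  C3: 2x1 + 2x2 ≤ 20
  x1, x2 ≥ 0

min z = -7x1 - 9x2

s.t.
  x1 + s1 = 10
  x2 + s2 = 6
  2x1 + 2x2 + s3 = 20
  x1, x2, s1, s2, s3 ≥ 0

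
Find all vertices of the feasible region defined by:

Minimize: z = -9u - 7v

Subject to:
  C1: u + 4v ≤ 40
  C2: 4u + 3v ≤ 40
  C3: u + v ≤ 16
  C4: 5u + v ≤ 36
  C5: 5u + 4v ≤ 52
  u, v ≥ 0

(0, 0), (7.2, 0), (6.182, 5.091), (4, 8), (3, 9.25), (0, 10)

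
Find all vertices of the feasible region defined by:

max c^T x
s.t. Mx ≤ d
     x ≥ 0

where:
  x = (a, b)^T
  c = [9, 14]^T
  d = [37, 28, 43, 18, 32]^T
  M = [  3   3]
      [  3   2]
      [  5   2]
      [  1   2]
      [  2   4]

(0, 0), (8.6, 0), (7.5, 2.75), (6, 5), (0, 8)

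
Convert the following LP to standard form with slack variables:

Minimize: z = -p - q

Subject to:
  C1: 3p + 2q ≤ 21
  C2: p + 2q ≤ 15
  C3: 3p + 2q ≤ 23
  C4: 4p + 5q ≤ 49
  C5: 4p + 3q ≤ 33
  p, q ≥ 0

min z = -p - q

s.t.
  3p + 2q + s1 = 21
  p + 2q + s2 = 15
  3p + 2q + s3 = 23
  4p + 5q + s4 = 49
  4p + 3q + s5 = 33
  p, q, s1, s2, s3, s4, s5 ≥ 0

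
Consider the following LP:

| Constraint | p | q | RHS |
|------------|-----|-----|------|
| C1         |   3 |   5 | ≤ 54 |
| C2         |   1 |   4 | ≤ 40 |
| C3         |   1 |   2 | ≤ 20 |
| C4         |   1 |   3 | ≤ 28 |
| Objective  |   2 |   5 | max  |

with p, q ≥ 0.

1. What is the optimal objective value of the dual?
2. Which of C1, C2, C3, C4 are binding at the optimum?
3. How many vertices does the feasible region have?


1. 48
2. C3, C4
3. 5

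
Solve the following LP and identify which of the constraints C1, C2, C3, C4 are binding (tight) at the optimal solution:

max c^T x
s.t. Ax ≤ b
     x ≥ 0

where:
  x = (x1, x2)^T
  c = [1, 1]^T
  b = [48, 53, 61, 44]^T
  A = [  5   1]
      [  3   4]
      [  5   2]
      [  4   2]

At x1 = 7, x2 = 8, compute slack b - a·x for each constraint:
  C1: 48 − 43 = 5  (slack)
  C2: 53 − 53 = 0  (binding)
  C3: 61 − 51 = 10  (slack)
  C4: 44 − 44 = 0  (binding)

Optimal: x1 = 7, x2 = 8
Binding: C2, C4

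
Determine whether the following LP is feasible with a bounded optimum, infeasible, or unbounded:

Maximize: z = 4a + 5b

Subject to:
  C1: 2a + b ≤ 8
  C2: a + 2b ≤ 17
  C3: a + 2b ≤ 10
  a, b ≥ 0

Feasible with a bounded optimal solution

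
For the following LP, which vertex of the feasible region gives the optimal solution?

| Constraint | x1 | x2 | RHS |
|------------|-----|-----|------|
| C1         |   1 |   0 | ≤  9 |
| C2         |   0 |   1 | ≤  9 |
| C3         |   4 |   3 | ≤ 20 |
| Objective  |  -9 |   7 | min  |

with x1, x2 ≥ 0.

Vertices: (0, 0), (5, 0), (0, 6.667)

Evaluate the objective at each vertex of the feasible region:
  z(0, 0) = 0
  z(5, 0) = -45  ←
  z(0, 6.667) = 46.67
The minimum is at x1 = 5, x2 = 0.

(5, 0)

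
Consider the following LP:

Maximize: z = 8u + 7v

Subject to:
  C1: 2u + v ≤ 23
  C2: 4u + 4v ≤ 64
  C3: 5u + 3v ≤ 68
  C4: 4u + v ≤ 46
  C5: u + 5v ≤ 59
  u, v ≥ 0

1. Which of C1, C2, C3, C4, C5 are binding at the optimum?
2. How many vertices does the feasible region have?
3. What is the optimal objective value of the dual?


1. C1, C2
2. 5
3. 119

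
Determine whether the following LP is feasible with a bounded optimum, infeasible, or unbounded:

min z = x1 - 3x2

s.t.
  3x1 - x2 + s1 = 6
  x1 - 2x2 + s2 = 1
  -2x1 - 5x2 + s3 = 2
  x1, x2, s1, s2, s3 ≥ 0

Unbounded (objective can decrease without bound)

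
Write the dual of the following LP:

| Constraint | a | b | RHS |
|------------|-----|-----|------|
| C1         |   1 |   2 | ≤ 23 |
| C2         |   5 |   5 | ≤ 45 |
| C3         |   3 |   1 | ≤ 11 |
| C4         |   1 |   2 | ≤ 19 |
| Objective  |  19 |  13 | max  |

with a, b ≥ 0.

Primal max cᵀx s.t. Ax ≤ b, x ≥ 0  →  Dual min bᵀy s.t. Aᵀy ≥ c, y ≥ 0.

Minimize: z = 23y1 + 45y2 + 11y3 + 19y4

Subject to:
  y1 + 5y2 + 3y3 + y4 ≥ 19
  2y1 + 5y2 + y3 + 2y4 ≥ 13
  y1, y2, y3, y4 ≥ 0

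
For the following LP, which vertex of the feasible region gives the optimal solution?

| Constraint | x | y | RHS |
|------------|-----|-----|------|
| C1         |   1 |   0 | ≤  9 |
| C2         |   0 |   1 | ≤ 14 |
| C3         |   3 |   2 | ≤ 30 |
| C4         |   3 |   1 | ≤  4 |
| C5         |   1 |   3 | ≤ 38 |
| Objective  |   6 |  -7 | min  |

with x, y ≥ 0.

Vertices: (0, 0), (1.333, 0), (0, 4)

Evaluate the objective at each vertex of the feasible region:
  z(0, 0) = 0
  z(1.333, 0) = 8
  z(0, 4) = -28  ←
The minimum is at x = 0, y = 4.

(0, 4)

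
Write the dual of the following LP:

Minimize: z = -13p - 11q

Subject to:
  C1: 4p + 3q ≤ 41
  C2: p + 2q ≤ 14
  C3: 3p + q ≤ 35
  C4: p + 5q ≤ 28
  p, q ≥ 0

Primal min cᵀx s.t. Ax ≤ b, x ≥ 0  →  Dual max −bᵀy s.t. Aᵀy ≥ −c, y ≥ 0.

Maximize: z = -41y1 - 14y2 - 35y3 - 28y4

Subject to:
  4y1 + y2 + 3y3 + y4 ≥ 13
  3y1 + 2y2 + y3 + 5y4 ≥ 11
  y1, y2, y3, y4 ≥ 0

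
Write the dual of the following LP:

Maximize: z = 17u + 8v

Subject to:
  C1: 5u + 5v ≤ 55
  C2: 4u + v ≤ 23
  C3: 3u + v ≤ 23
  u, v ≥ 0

Primal max cᵀx s.t. Ax ≤ b, x ≥ 0  →  Dual min bᵀy s.t. Aᵀy ≥ c, y ≥ 0.

Minimize: z = 55y1 + 23y2 + 23y3

Subject to:
  5y1 + 4y2 + 3y3 ≥ 17
  5y1 + y2 + y3 ≥ 8
  y1, y2, y3 ≥ 0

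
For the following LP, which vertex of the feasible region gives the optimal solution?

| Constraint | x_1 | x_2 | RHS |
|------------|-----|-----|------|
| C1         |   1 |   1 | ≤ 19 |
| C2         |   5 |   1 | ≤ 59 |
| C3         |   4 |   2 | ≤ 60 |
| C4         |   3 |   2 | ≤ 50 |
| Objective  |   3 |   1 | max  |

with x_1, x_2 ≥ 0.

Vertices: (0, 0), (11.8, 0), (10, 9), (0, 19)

Evaluate the objective at each vertex of the feasible region:
  z(0, 0) = 0
  z(11.8, 0) = 35.4
  z(10, 9) = 39  ←
  z(0, 19) = 19
The maximum is at x_1 = 10, x_2 = 9.

(10, 9)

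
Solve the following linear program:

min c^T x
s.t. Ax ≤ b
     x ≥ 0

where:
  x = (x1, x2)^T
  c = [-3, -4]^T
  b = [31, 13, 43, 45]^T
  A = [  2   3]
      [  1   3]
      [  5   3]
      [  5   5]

Evaluate the objective at each vertex of the feasible region:
  z(0, 0) = 0
  z(8.6, 0) = -25.8
  z(8, 1) = -28
  z(7, 2) = -29  ←
  z(0, 4.333) = -17.33
The minimum is at x1 = 7, x2 = 2.

x1 = 7, x2 = 2, z = -29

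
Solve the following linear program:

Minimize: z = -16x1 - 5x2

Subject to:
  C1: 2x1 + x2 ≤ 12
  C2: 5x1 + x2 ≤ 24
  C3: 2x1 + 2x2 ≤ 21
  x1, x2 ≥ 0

Evaluate the objective at each vertex of the feasible region:
  z(0, 0) = 0
  z(4.8, 0) = -76.8
  z(4, 4) = -84  ←
  z(1.5, 9) = -69
  z(0, 10.5) = -52.5
The minimum is at x1 = 4, x2 = 4.

x1 = 4, x2 = 4, z = -84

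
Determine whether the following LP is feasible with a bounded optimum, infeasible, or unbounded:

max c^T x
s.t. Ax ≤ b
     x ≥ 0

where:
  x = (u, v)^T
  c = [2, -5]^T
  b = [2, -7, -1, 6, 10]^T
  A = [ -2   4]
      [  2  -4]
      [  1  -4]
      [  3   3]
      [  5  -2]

Infeasible (no feasible solution exists)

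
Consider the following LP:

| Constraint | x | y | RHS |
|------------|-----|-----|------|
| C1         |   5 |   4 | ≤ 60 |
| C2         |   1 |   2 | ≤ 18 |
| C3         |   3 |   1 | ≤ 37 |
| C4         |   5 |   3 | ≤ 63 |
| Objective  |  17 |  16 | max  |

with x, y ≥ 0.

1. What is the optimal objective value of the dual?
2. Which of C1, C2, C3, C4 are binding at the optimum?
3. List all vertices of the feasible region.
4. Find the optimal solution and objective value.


1. 216
2. C1, C2
3. (0, 0), (12, 0), (8, 5), (0, 9)
4. x = 8, y = 5, z = 216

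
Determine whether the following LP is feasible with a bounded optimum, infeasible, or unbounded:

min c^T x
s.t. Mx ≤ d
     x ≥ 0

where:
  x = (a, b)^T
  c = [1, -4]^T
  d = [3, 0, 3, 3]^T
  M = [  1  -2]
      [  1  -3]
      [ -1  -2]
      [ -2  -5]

Unbounded (objective can decrease without bound)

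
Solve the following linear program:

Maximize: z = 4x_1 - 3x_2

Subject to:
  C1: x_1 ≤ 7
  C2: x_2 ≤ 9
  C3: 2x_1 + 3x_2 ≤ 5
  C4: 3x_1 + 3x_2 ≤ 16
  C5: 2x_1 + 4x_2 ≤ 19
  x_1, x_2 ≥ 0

Evaluate the objective at each vertex of the feasible region:
  z(0, 0) = 0
  z(2.5, 0) = 10  ←
  z(0, 1.667) = -5
The maximum is at x_1 = 2.5, x_2 = 0.

x_1 = 2.5, x_2 = 0, z = 10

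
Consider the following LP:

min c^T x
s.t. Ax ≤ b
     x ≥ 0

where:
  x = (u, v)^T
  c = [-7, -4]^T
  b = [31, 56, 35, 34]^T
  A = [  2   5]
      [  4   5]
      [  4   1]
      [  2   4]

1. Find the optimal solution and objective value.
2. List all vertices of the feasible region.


1. u = 8, v = 3, z = -68
2. (0, 0), (8.75, 0), (8, 3), (0, 6.2)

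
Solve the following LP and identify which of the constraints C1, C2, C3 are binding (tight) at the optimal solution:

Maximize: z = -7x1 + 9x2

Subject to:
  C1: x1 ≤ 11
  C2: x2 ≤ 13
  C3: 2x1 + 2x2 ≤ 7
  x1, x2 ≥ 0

At x1 = 0, x2 = 3.5, compute slack b - a·x for each constraint:
  C1: 11 − 0 = 11  (slack)
  C2: 13 − 3.5 = 9.5  (slack)
  C3: 7 − 7 = 0  (binding)

Optimal: x1 = 0, x2 = 3.5
Binding: C3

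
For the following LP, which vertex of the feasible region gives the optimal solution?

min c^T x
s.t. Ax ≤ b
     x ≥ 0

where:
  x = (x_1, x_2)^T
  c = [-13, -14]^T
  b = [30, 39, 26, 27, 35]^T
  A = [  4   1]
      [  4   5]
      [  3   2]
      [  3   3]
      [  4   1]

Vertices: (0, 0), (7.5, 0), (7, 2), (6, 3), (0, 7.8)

Evaluate the objective at each vertex of the feasible region:
  z(0, 0) = 0
  z(7.5, 0) = -97.5
  z(7, 2) = -119
  z(6, 3) = -120  ←
  z(0, 7.8) = -109.2
The minimum is at x_1 = 6, x_2 = 3.

(6, 3)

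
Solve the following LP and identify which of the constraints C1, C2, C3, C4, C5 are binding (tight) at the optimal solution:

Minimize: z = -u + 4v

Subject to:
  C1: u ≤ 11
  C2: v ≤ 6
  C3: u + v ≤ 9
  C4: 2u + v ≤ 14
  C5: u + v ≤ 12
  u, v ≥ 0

At u = 7, v = 0, compute slack b - a·x for each constraint:
  C1: 11 − 7 = 4  (slack)
  C2: 6 − 0 = 6  (slack)
  C3: 9 − 7 = 2  (slack)
  C4: 14 − 14 = 0  (binding)
  C5: 12 − 7 = 5  (slack)

Optimal: u = 7, v = 0
Binding: C4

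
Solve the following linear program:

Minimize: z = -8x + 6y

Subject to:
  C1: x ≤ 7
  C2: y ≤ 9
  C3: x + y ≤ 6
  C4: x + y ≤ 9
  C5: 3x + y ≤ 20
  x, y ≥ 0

Evaluate the objective at each vertex of the feasible region:
  z(0, 0) = 0
  z(6, 0) = -48  ←
  z(0, 6) = 36
The minimum is at x = 6, y = 0.

x = 6, y = 0, z = -48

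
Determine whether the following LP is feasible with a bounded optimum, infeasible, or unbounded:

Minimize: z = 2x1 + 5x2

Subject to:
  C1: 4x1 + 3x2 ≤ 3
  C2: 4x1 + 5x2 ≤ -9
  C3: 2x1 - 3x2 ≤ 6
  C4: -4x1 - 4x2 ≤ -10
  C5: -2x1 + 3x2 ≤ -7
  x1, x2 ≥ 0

Infeasible (no feasible solution exists)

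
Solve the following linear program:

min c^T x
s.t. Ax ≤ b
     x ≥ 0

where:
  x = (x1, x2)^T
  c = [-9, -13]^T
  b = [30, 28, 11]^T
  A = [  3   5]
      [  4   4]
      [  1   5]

Evaluate the objective at each vertex of the feasible region:
  z(0, 0) = 0
  z(7, 0) = -63
  z(6, 1) = -67  ←
  z(0, 2.2) = -28.6
The minimum is at x1 = 6, x2 = 1.

x1 = 6, x2 = 1, z = -67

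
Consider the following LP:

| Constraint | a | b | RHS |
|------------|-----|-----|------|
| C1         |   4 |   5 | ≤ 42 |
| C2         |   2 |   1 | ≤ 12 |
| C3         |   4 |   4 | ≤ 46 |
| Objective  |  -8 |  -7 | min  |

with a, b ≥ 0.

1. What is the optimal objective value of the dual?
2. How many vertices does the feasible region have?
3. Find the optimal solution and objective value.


1. -66
2. 4
3. a = 3, b = 6, z = -66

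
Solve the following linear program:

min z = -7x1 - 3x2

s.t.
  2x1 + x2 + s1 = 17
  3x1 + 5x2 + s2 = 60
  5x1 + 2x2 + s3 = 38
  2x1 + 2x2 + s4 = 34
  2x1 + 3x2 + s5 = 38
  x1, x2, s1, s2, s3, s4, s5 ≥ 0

Evaluate the objective at each vertex of the feasible region:
  z(0, 0) = 0
  z(7.6, 0) = -53.2
  z(4, 9) = -55  ←
  z(3.571, 9.857) = -54.57
  z(0, 12) = -36
The minimum is at x1 = 4, x2 = 9.

x1 = 4, x2 = 9, z = -55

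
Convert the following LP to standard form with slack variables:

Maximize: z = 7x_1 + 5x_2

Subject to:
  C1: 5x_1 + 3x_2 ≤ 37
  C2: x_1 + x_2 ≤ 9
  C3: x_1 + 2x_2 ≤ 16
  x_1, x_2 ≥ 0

max z = 7x_1 + 5x_2

s.t.
  5x_1 + 3x_2 + s1 = 37
  x_1 + x_2 + s2 = 9
  x_1 + 2x_2 + s3 = 16
  x_1, x_2, s1, s2, s3 ≥ 0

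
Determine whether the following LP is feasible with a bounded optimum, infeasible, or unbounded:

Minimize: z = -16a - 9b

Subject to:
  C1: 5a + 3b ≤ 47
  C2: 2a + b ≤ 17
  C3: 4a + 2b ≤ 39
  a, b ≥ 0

Feasible with a bounded optimal solution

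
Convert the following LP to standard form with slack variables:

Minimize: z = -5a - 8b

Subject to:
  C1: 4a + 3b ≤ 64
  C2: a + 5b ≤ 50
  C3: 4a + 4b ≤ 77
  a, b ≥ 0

min z = -5a - 8b

s.t.
  4a + 3b + s1 = 64
  a + 5b + s2 = 50
  4a + 4b + s3 = 77
  a, b, s1, s2, s3 ≥ 0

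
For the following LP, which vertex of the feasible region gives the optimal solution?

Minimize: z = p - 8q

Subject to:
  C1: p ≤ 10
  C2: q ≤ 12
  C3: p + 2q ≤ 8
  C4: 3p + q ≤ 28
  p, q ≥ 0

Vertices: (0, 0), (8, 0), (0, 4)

Evaluate the objective at each vertex of the feasible region:
  z(0, 0) = 0
  z(8, 0) = 8
  z(0, 4) = -32  ←
The minimum is at p = 0, q = 4.

(0, 4)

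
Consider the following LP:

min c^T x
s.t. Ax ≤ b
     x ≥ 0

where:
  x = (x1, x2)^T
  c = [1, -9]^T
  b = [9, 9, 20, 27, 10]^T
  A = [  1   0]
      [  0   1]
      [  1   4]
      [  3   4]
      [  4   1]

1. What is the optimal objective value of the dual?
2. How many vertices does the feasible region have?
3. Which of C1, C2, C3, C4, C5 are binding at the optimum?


1. -45
2. 4
3. C3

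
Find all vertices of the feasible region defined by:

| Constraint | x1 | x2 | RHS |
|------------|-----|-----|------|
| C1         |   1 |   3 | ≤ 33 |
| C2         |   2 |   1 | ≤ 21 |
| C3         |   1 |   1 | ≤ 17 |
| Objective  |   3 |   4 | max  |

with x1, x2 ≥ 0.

(0, 0), (10.5, 0), (6, 9), (0, 11)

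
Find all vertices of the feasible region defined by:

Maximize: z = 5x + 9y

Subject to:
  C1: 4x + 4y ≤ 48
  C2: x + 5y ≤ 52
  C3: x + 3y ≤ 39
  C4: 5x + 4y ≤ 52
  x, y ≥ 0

(0, 0), (10.4, 0), (4, 8), (2, 10), (0, 10.4)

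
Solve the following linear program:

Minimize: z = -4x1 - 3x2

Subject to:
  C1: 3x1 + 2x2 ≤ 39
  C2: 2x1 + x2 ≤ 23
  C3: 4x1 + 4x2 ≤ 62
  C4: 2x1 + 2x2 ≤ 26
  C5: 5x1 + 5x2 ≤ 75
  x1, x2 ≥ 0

Evaluate the objective at each vertex of the feasible region:
  z(0, 0) = 0
  z(11.5, 0) = -46
  z(10, 3) = -49  ←
  z(0, 13) = -39
The minimum is at x1 = 10, x2 = 3.

x1 = 10, x2 = 3, z = -49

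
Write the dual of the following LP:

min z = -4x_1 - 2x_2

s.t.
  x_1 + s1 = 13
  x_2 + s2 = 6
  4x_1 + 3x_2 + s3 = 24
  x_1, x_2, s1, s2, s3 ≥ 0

Primal min cᵀx s.t. Ax ≤ b, x ≥ 0  →  Dual max −bᵀy s.t. Aᵀy ≥ −c, y ≥ 0.

Maximize: z = -13y1 - 6y2 - 24y3

Subject to:
  y1 + 4y3 ≥ 4
  y2 + 3y3 ≥ 2
  y1, y2, y3 ≥ 0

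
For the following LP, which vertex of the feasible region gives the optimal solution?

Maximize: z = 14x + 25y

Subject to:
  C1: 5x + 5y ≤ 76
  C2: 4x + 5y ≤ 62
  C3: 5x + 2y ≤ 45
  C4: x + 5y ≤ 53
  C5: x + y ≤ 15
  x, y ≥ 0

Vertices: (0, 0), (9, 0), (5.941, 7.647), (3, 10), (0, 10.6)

Evaluate the objective at each vertex of the feasible region:
  z(0, 0) = 0
  z(9, 0) = 126
  z(5.941, 7.647) = 274.4
  z(3, 10) = 292  ←
  z(0, 10.6) = 265
The maximum is at x = 3, y = 10.

(3, 10)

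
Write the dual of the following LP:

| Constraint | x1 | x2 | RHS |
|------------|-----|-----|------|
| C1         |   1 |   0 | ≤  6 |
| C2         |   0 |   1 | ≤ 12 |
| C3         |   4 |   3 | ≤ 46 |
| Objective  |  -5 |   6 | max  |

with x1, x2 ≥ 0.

Primal max cᵀx s.t. Ax ≤ b, x ≥ 0  →  Dual min bᵀy s.t. Aᵀy ≥ c, y ≥ 0.

Minimize: z = 6y1 + 12y2 + 46y3

Subject to:
  y1 + 4y3 ≥ -5
  y2 + 3y3 ≥ 6
  y1, y2, y3 ≥ 0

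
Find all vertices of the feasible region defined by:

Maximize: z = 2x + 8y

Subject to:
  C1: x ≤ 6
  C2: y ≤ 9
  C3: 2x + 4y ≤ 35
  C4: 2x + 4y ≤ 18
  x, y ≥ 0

(0, 0), (6, 0), (6, 1.5), (0, 4.5)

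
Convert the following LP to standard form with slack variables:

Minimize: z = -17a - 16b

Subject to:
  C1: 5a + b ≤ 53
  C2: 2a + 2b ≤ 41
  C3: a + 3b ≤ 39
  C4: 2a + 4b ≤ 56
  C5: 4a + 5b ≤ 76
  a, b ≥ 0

min z = -17a - 16b

s.t.
  5a + b + s1 = 53
  2a + 2b + s2 = 41
  a + 3b + s3 = 39
  2a + 4b + s4 = 56
  4a + 5b + s5 = 76
  a, b, s1, s2, s3, s4, s5 ≥ 0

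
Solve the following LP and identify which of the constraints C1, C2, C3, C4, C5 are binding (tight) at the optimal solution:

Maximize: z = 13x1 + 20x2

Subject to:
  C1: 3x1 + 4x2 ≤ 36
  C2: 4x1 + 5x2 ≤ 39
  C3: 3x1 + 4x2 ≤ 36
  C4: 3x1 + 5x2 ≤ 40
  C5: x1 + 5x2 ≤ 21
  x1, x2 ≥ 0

At x1 = 6, x2 = 3, compute slack b - a·x for each constraint:
  C1: 36 − 30 = 6  (slack)
  C2: 39 − 39 = 0  (binding)
  C3: 36 − 30 = 6  (slack)
  C4: 40 − 33 = 7  (slack)
  C5: 21 − 21 = 0  (binding)

Optimal: x1 = 6, x2 = 3
Binding: C2, C5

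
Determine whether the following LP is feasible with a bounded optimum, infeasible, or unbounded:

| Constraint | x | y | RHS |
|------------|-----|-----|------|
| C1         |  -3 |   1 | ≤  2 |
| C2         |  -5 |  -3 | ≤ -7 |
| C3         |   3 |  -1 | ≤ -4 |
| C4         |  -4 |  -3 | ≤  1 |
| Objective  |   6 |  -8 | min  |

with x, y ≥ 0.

Infeasible (no feasible solution exists)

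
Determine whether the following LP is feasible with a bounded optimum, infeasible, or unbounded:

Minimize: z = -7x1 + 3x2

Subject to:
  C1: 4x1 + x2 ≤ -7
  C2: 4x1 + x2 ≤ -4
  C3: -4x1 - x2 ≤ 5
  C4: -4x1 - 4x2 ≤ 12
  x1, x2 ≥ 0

Infeasible (no feasible solution exists)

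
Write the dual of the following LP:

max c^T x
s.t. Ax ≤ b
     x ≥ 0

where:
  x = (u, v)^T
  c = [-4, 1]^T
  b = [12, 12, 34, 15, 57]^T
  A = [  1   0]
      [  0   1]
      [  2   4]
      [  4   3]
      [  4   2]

Primal max cᵀx s.t. Ax ≤ b, x ≥ 0  →  Dual min bᵀy s.t. Aᵀy ≥ c, y ≥ 0.

Minimize: z = 12y1 + 12y2 + 34y3 + 15y4 + 57y5

Subject to:
  y1 + 2y3 + 4y4 + 4y5 ≥ -4
  y2 + 4y3 + 3y4 + 2y5 ≥ 1
  y1, y2, y3, y4, y5 ≥ 0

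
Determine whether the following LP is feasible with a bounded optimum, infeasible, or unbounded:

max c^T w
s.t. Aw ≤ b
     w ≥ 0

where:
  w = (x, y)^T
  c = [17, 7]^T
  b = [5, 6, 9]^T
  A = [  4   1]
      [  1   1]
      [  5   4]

Feasible with a bounded optimal solution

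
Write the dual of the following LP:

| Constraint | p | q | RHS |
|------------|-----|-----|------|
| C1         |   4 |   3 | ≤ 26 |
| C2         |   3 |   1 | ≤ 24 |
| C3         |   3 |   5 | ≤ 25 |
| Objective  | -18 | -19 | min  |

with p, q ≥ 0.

Primal min cᵀx s.t. Ax ≤ b, x ≥ 0  →  Dual max −bᵀy s.t. Aᵀy ≥ −c, y ≥ 0.

Maximize: z = -26y1 - 24y2 - 25y3

Subject to:
  4y1 + 3y2 + 3y3 ≥ 18
  3y1 + y2 + 5y3 ≥ 19
  y1, y2, y3 ≥ 0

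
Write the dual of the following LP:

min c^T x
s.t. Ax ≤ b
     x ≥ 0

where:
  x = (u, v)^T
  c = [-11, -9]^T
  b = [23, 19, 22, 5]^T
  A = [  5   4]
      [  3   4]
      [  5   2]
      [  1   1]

Primal min cᵀx s.t. Ax ≤ b, x ≥ 0  →  Dual max −bᵀy s.t. Aᵀy ≥ −c, y ≥ 0.

Maximize: z = -23y1 - 19y2 - 22y3 - 5y4

Subject to:
  5y1 + 3y2 + 5y3 + y4 ≥ 11
  4y1 + 4y2 + 2y3 + y4 ≥ 9
  y1, y2, y3, y4 ≥ 0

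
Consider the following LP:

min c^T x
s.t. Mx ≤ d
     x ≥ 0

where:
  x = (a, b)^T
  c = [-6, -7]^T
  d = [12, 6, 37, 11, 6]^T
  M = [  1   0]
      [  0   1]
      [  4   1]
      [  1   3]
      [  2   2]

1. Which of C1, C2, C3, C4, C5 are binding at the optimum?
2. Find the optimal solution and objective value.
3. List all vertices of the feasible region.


1. C5
2. a = 0, b = 3, z = -21
3. (0, 0), (3, 0), (0, 3)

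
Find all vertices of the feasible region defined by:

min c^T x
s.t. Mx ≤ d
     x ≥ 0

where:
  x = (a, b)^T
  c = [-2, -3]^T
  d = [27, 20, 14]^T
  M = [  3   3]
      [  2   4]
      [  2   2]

(0, 0), (7, 0), (4, 3), (0, 5)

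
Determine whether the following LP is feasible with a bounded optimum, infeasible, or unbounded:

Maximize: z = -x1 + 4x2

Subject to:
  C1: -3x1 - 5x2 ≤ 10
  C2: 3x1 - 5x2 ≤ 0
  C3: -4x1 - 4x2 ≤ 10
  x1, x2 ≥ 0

Unbounded (objective can increase without bound)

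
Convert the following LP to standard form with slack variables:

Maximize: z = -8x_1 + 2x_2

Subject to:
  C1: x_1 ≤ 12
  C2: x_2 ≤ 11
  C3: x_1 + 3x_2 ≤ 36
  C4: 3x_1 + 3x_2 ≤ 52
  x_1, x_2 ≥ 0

max z = -8x_1 + 2x_2

s.t.
  x_1 + s1 = 12
  x_2 + s2 = 11
  x_1 + 3x_2 + s3 = 36
  3x_1 + 3x_2 + s4 = 52
  x_1, x_2, s1, s2, s3, s4 ≥ 0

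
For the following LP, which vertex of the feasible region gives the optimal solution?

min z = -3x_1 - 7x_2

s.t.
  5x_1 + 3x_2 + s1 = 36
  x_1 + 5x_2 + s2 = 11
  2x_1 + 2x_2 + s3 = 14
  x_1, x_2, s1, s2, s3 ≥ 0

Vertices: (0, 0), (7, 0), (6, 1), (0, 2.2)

Evaluate the objective at each vertex of the feasible region:
  z(0, 0) = 0
  z(7, 0) = -21
  z(6, 1) = -25  ←
  z(0, 2.2) = -15.4
The minimum is at x_1 = 6, x_2 = 1.

(6, 1)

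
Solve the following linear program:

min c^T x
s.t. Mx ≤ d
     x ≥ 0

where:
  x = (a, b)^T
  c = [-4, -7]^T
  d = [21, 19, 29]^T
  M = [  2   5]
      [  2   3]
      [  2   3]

Evaluate the objective at each vertex of the feasible region:
  z(0, 0) = 0
  z(9.5, 0) = -38
  z(8, 1) = -39  ←
  z(0, 4.2) = -29.4
The minimum is at a = 8, b = 1.

a = 8, b = 1, z = -39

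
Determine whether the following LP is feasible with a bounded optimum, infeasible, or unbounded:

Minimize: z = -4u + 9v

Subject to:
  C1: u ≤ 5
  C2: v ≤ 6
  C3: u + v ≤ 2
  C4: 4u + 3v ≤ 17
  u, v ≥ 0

Feasible with a bounded optimal solution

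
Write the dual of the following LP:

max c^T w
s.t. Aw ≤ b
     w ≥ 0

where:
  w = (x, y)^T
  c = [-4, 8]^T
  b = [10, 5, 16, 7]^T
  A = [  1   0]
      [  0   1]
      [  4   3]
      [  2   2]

Primal max cᵀx s.t. Ax ≤ b, x ≥ 0  →  Dual min bᵀy s.t. Aᵀy ≥ c, y ≥ 0.

Minimize: z = 10y1 + 5y2 + 16y3 + 7y4

Subject to:
  y1 + 4y3 + 2y4 ≥ -4
  y2 + 3y3 + 2y4 ≥ 8
  y1, y2, y3, y4 ≥ 0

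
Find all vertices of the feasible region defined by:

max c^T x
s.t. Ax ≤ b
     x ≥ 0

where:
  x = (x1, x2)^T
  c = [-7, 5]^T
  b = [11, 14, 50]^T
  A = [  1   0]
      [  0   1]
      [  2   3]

(0, 0), (11, 0), (11, 9.333), (4, 14), (0, 14)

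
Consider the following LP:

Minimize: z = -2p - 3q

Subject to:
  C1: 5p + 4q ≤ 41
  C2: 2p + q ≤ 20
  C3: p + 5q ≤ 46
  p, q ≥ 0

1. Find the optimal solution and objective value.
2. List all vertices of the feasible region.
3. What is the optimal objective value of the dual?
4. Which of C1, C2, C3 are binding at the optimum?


1. p = 1, q = 9, z = -29
2. (0, 0), (8.2, 0), (1, 9), (0, 9.2)
3. -29
4. C1, C3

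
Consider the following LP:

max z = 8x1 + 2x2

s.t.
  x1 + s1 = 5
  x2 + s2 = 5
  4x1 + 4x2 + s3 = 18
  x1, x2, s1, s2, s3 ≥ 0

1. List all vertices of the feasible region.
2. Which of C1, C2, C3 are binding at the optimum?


1. (0, 0), (4.5, 0), (0, 4.5)
2. C3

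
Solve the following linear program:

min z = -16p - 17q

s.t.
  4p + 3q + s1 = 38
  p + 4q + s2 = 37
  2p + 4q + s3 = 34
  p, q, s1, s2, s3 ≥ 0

Evaluate the objective at each vertex of the feasible region:
  z(0, 0) = 0
  z(9.5, 0) = -152
  z(5, 6) = -182  ←
  z(0, 8.5) = -144.5
The minimum is at p = 5, q = 6.

p = 5, q = 6, z = -182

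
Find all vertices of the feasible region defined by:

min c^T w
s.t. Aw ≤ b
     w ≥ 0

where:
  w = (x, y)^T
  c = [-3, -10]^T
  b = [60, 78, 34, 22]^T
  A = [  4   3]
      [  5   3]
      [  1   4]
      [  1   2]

(0, 0), (15, 0), (10.8, 5.6), (10, 6), (0, 8.5)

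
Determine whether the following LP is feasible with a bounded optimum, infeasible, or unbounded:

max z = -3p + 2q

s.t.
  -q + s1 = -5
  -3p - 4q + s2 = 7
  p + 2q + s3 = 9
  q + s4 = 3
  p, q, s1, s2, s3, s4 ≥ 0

Infeasible (no feasible solution exists)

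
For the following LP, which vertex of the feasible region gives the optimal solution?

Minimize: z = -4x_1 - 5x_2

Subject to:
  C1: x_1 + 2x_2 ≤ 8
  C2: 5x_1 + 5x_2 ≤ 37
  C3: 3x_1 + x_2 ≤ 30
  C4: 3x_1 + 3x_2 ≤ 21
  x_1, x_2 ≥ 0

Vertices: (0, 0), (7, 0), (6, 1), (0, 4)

Evaluate the objective at each vertex of the feasible region:
  z(0, 0) = 0
  z(7, 0) = -28
  z(6, 1) = -29  ←
  z(0, 4) = -20
The minimum is at x_1 = 6, x_2 = 1.

(6, 1)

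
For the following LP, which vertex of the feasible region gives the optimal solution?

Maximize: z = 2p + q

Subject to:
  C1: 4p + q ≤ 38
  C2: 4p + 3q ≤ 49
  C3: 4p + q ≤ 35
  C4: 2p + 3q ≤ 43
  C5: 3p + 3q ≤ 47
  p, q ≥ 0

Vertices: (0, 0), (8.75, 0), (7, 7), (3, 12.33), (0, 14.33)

Evaluate the objective at each vertex of the feasible region:
  z(0, 0) = 0
  z(8.75, 0) = 17.5
  z(7, 7) = 21  ←
  z(3, 12.33) = 18.33
  z(0, 14.33) = 14.33
The maximum is at p = 7, q = 7.

(7, 7)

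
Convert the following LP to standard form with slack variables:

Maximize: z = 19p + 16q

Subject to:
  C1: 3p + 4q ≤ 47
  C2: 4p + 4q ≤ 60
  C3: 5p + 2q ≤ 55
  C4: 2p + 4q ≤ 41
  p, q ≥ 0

max z = 19p + 16q

s.t.
  3p + 4q + s1 = 47
  4p + 4q + s2 = 60
  5p + 2q + s3 = 55
  2p + 4q + s4 = 41
  p, q, s1, s2, s3, s4 ≥ 0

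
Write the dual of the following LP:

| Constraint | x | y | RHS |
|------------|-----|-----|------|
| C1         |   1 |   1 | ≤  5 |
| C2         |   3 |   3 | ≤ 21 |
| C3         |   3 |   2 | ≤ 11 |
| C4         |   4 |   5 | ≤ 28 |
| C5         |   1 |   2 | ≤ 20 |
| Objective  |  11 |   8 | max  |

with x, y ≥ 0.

Primal max cᵀx s.t. Ax ≤ b, x ≥ 0  →  Dual min bᵀy s.t. Aᵀy ≥ c, y ≥ 0.

Minimize: z = 5y1 + 21y2 + 11y3 + 28y4 + 20y5

Subject to:
  y1 + 3y2 + 3y3 + 4y4 + y5 ≥ 11
  y1 + 3y2 + 2y3 + 5y4 + 2y5 ≥ 8
  y1, y2, y3, y4, y5 ≥ 0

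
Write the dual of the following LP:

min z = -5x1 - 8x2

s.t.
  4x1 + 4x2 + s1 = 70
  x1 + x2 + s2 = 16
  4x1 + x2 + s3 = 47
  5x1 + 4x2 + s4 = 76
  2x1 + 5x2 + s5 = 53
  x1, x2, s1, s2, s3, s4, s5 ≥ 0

Primal min cᵀx s.t. Ax ≤ b, x ≥ 0  →  Dual max −bᵀy s.t. Aᵀy ≥ −c, y ≥ 0.

Maximize: z = -70y1 - 16y2 - 47y3 - 76y4 - 53y5

Subject to:
  4y1 + y2 + 4y3 + 5y4 + 2y5 ≥ 5
  4y1 + y2 + y3 + 4y4 + 5y5 ≥ 8
  y1, y2, y3, y4, y5 ≥ 0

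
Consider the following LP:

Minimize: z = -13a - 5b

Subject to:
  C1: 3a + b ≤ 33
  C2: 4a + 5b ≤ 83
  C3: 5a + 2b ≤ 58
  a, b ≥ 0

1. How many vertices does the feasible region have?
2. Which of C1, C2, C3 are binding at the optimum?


1. 5
2. C1, C3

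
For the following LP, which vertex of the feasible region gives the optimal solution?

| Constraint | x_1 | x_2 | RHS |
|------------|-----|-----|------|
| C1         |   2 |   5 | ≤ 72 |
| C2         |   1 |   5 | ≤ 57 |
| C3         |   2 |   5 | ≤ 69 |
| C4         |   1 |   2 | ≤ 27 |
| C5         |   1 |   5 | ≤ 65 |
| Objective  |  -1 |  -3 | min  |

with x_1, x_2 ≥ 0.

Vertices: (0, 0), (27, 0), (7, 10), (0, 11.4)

Evaluate the objective at each vertex of the feasible region:
  z(0, 0) = 0
  z(27, 0) = -27
  z(7, 10) = -37  ←
  z(0, 11.4) = -34.2
The minimum is at x_1 = 7, x_2 = 10.

(7, 10)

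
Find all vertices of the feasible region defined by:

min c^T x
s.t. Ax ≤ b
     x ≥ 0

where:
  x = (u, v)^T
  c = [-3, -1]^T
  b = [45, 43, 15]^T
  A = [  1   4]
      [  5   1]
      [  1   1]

(0, 0), (8.6, 0), (7, 8), (5, 10), (0, 11.25)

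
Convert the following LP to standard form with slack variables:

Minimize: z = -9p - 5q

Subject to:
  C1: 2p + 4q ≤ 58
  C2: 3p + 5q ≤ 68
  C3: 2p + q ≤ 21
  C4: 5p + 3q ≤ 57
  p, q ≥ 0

min z = -9p - 5q

s.t.
  2p + 4q + s1 = 58
  3p + 5q + s2 = 68
  2p + q + s3 = 21
  5p + 3q + s4 = 57
  p, q, s1, s2, s3, s4 ≥ 0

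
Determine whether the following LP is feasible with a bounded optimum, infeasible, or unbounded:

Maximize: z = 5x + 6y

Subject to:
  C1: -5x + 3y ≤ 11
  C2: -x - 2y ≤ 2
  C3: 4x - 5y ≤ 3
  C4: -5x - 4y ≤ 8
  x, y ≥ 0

Unbounded (objective can increase without bound)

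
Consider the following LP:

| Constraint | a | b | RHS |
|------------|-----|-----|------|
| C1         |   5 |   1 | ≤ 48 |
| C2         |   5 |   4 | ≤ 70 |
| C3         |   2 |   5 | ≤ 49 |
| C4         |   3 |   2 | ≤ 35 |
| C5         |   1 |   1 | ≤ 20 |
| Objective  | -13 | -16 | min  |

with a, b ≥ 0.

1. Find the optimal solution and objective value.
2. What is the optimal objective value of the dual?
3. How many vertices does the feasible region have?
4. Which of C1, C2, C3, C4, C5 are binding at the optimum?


1. a = 7, b = 7, z = -203
2. -203
3. 5
4. C3, C4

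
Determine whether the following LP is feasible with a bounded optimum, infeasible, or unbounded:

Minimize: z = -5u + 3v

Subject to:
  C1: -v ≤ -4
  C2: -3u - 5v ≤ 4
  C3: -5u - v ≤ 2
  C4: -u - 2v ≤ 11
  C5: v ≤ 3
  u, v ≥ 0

Infeasible (no feasible solution exists)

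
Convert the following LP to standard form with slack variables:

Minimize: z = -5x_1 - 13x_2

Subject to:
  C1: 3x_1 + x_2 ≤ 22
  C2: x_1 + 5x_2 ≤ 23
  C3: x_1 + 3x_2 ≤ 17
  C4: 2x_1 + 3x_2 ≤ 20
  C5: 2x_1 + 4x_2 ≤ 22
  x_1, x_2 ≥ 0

min z = -5x_1 - 13x_2

s.t.
  3x_1 + x_2 + s1 = 22
  x_1 + 5x_2 + s2 = 23
  x_1 + 3x_2 + s3 = 17
  2x_1 + 3x_2 + s4 = 20
  2x_1 + 4x_2 + s5 = 22
  x_1, x_2, s1, s2, s3, s4, s5 ≥ 0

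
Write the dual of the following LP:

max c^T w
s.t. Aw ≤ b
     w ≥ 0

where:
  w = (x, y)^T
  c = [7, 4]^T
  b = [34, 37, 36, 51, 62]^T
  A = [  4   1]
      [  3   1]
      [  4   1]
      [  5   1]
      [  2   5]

Primal max cᵀx s.t. Ax ≤ b, x ≥ 0  →  Dual min bᵀy s.t. Aᵀy ≥ c, y ≥ 0.

Minimize: z = 34y1 + 37y2 + 36y3 + 51y4 + 62y5

Subject to:
  4y1 + 3y2 + 4y3 + 5y4 + 2y5 ≥ 7
  y1 + y2 + y3 + y4 + 5y5 ≥ 4
  y1, y2, y3, y4, y5 ≥ 0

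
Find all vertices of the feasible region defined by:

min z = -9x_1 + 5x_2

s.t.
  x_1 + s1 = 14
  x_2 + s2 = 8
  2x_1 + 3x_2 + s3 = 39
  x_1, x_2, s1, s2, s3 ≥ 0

(0, 0), (14, 0), (14, 3.667), (7.5, 8), (0, 8)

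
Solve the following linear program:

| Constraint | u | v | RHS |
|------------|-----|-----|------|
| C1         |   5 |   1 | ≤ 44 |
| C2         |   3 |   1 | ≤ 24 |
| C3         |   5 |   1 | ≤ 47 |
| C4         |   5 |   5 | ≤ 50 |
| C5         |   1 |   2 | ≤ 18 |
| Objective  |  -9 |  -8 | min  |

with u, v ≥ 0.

Evaluate the objective at each vertex of the feasible region:
  z(0, 0) = 0
  z(8, 0) = -72
  z(7, 3) = -87  ←
  z(2, 8) = -82
  z(0, 9) = -72
The minimum is at u = 7, v = 3.

u = 7, v = 3, z = -87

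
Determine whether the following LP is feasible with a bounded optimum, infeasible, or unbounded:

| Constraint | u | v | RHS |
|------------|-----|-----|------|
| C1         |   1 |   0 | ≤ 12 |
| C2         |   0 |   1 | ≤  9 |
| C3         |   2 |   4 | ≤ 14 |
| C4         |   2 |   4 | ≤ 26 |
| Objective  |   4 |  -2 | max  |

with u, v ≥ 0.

Feasible with a bounded optimal solution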